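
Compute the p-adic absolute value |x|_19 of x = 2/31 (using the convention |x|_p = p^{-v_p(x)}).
|2/31|_19 = 1

Step 1 — compute v_19(x) by factoring powers of 19 out of the numerator and denominator: v_19(2/31) = 0. Step 2 — apply |x|_p = p^{-v_p(x)} = 19^{0} = 1.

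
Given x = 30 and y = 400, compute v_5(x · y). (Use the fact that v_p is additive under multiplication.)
v_5(12000) = 3

v_p(x) = 1 (factor: 30 = 5^1 · 6); v_p(y) = 2 (factor: 400 = 5^2 · 16). Additivity: v_p(xy) = v_p(x) + v_p(y) = 1 + 2 = 3. (Direct check: xy = 12000 = 5^3 · (96).)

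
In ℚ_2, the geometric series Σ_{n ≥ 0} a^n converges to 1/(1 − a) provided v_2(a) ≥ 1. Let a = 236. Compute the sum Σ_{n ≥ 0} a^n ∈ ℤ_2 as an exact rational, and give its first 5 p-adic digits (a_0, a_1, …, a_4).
Σ a^n = 1/(1 − a) = -1/235;  first 5 digits = (1, 0, 1, 1, 1)

v_2(a) = 2 ≥ 1, so the series converges in ℤ_2 to 1/(1 − a) = 1/(1 − 236) = -1/235. Expand this rational in ℤ_2: compute digits iteratively via d_i = x_i mod 2, x_{i+1} = (x_i − d_i)/2. The first 5 digits are (1, 0, 1, 1, 1).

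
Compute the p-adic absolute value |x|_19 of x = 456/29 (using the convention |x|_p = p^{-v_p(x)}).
|456/29|_19 = 1/19

Step 1 — compute v_19(x) by factoring powers of 19 out of the numerator and denominator: v_19(456/29) = 1. Step 2 — apply |x|_p = p^{-v_p(x)} = 19^{-1} = 1/19.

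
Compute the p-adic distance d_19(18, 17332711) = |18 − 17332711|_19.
d_19(18, 17332711) = 1/2476099

Step 1 — x − y = 18 − 17332711 = -17332693. Step 2 — v_19(-17332693) = 5 (factor: -17332693 = −(19^5 · 7); the sign does not affect v_p). Step 3 — |x − y|_19 = 19^{-5} = 1/2476099.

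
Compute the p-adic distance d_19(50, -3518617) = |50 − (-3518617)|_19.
d_19(50, -3518617) = 1/130321

Step 1 — x − y = 50 − (-3518617) = 3518667. Step 2 — v_19(3518667) = 4 (factor: 3518667 = (19^4 · 27); the sign does not affect v_p). Step 3 — |x − y|_19 = 19^{-4} = 1/130321.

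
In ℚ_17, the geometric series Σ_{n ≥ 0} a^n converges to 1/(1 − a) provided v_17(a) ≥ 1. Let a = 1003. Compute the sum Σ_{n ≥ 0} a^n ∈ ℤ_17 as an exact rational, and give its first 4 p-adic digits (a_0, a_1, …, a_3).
Σ a^n = 1/(1 − a) = -1/1002;  first 4 digits = (1, 8, 16, 2)

v_17(a) = 1 ≥ 1, so the series converges in ℤ_17 to 1/(1 − a) = 1/(1 − 1003) = -1/1002. Expand this rational in ℤ_17: compute digits iteratively via d_i = x_i mod 17, x_{i+1} = (x_i − d_i)/17. The first 4 digits are (1, 8, 16, 2).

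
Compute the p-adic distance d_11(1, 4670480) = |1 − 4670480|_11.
d_11(1, 4670480) = 1/161051

Step 1 — x − y = 1 − 4670480 = -4670479. Step 2 — v_11(-4670479) = 5 (factor: -4670479 = −(11^5 · 29); the sign does not affect v_p). Step 3 — |x − y|_11 = 11^{-5} = 1/161051.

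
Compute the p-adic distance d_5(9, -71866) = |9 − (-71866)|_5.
d_5(9, -71866) = 1/3125

Step 1 — x − y = 9 − (-71866) = 71875. Step 2 — v_5(71875) = 5 (factor: 71875 = (5^5 · 23); the sign does not affect v_p). Step 3 — |x − y|_5 = 5^{-5} = 1/3125.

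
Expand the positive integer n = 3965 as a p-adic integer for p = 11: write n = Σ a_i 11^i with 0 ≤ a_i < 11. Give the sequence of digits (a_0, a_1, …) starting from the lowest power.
(a_0, a_1, …) = (5, 8, 10, 2)

Repeated division by 11 gives the digits low-to-high: 3965 = 5 + 8·11^1 + 10·11^2 + 2·11^3. Digit sequence: (5, 8, 10, 2).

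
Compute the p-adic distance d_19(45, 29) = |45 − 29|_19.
d_19(45, 29) = 1

Step 1 — x − y = 45 − 29 = 16. Step 2 — v_19(16) = 0 (factor: 16 = (19^0 · 16); the sign does not affect v_p). Step 3 — |x − y|_19 = 19^{0} = 1.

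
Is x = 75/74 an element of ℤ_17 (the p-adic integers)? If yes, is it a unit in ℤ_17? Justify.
x ∈ ℤ_17^× (unit); v_17(x) = 0

ℤ_17 = {x ∈ ℚ_17 : v_17(x) ≥ 0} and ℤ_17^× = {x ∈ ℤ_17 : v_17(x) = 0}. Here v_17(75/74) = v_17(num) − v_17(den) = 0; compare against these criteria.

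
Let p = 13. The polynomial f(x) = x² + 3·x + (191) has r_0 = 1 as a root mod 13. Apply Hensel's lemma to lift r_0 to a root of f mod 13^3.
r_2 = 976 (mod 2197)

Hensel: r_{i+1} = r_i − f(r_i)·(f′(r_i))^{-1} mod 13^{i+2}, f′(x) = 2x + 3. Iterate:
  r_0 = 1 (mod 13)
  r_1 = 131 (mod 169)
  r_2 = 976 (mod 2197)
Final: r = 976 satisfies f(r) ≡ 0 mod 13^3.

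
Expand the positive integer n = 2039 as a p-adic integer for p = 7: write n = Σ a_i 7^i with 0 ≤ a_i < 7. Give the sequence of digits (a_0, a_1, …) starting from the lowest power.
(a_0, a_1, …) = (2, 4, 6, 5)

Repeated division by 7 gives the digits low-to-high: 2039 = 2 + 4·7^1 + 6·7^2 + 5·7^3. Digit sequence: (2, 4, 6, 5).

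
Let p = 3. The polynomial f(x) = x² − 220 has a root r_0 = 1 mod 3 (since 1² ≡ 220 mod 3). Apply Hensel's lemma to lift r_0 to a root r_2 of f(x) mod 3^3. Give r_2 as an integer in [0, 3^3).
r_2 = 25 (mod 27)

Hensel's recurrence: r_{i+1} = r_i − f(r_i)·(f′(r_i))^{-1} mod 3^{i+2}, with f′(x) = 2x. Iterate:
  r_0 = 1 (mod 3)
  r_1 = 7 (mod 9)
  r_2 = 25 (mod 27)
Final: r_2 = 25, and one checks f(r_2) ≡ 0 mod 3^3.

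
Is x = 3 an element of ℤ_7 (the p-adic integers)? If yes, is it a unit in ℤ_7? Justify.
x ∈ ℤ_7^× (unit); v_7(x) = 0

ℤ_7 = {x ∈ ℚ_7 : v_7(x) ≥ 0} and ℤ_7^× = {x ∈ ℤ_7 : v_7(x) = 0}. Here v_7(3) = v_7(num) − v_7(den) = 0; compare against these criteria.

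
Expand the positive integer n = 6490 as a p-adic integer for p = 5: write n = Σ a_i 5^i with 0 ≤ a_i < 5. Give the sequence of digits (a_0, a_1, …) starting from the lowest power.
(a_0, a_1, …) = (0, 3, 4, 1, 0, 2)

Repeated division by 5 gives the digits low-to-high: 6490 = 3·5^1 + 4·5^2 + 1·5^3 + 2·5^5. Digit sequence: (0, 3, 4, 1, 0, 2).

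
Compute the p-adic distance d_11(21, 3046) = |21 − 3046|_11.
d_11(21, 3046) = 1/121

Step 1 — x − y = 21 − 3046 = -3025. Step 2 — v_11(-3025) = 2 (factor: -3025 = −(11^2 · 25); the sign does not affect v_p). Step 3 — |x − y|_11 = 11^{-2} = 1/121.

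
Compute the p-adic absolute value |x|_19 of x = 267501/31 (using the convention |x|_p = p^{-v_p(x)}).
|267501/31|_19 = 1/6859

Step 1 — compute v_19(x) by factoring powers of 19 out of the numerator and denominator: v_19(267501/31) = 3. Step 2 — apply |x|_p = p^{-v_p(x)} = 19^{-3} = 1/6859.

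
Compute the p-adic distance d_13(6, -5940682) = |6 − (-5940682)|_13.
d_13(6, -5940682) = 1/371293

Step 1 — x − y = 6 − (-5940682) = 5940688. Step 2 — v_13(5940688) = 5 (factor: 5940688 = (13^5 · 16); the sign does not affect v_p). Step 3 — |x − y|_13 = 13^{-5} = 1/371293.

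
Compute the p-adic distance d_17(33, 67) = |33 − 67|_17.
d_17(33, 67) = 1/17

Step 1 — x − y = 33 − 67 = -34. Step 2 — v_17(-34) = 1 (factor: -34 = −(17^1 · 2); the sign does not affect v_p). Step 3 — |x − y|_17 = 17^{-1} = 1/17.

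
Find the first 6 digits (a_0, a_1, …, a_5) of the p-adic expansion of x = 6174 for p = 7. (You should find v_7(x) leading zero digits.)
(a_0, …, a_5) = (0, 0, 0, 4, 2, 0)

v_7(6174) = 3, so a_0 = ... = a_2 = 0. Factor out: x = 7^3 · u with u = 18 a unit in ℤ_7. Expand u iteratively via a_{v+i} = u_i mod 7, u_{i+1} = (u_i − a_{v+i})/7:
  u_0 = 18;  a_3 = 4;  u_1 = (u_0 − 4)/7 = 2
  u_1 = 2;  a_4 = 2;  u_2 = (u_1 − 2)/7 = 0
  u_2 = 0;  a_5 = 0;  u_3 = (u_2 − 0)/7 = 0
Digits: (0, 0, 0, 4, 2, 0).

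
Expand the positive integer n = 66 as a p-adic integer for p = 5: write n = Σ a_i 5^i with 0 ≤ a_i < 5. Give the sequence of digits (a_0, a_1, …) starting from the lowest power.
(a_0, a_1, …) = (1, 3, 2)

Repeated division by 5 gives the digits low-to-high: 66 = 1 + 3·5^1 + 2·5^2. Digit sequence: (1, 3, 2).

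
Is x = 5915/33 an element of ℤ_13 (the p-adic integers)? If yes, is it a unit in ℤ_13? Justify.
x ∈ ℤ_13 but not a unit; v_13(x) = 2 > 0

ℤ_13 = {x ∈ ℚ_13 : v_13(x) ≥ 0} and ℤ_13^× = {x ∈ ℤ_13 : v_13(x) = 0}. Here v_13(5915/33) = v_13(num) − v_13(den) = 2; compare against these criteria.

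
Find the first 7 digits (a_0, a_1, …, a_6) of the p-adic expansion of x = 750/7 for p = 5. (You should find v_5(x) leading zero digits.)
(a_0, …, a_6) = (0, 0, 0, 3, 1, 4, 2)

v_5(750/7) = 3, so a_0 = ... = a_2 = 0. Factor out: x = 5^3 · u with u = 6/7 a unit in ℤ_5. Expand u iteratively via a_{v+i} = u_i mod 5, u_{i+1} = (u_i − a_{v+i})/5:
  u_0 = 6/7;  a_3 = 3;  u_1 = (u_0 − 3)/5 = -3/7
  u_1 = -3/7;  a_4 = 1;  u_2 = (u_1 − 1)/5 = -2/7
  u_2 = -2/7;  a_5 = 4;  u_3 = (u_2 − 4)/5 = -6/7
  u_3 = -6/7;  a_6 = 2;  u_4 = (u_3 − 2)/5 = -4/7
Digits: (0, 0, 0, 3, 1, 4, 2).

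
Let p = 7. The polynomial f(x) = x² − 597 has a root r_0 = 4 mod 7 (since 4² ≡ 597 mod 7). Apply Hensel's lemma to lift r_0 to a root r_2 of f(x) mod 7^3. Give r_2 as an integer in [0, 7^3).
r_2 = 242 (mod 343)

Hensel's recurrence: r_{i+1} = r_i − f(r_i)·(f′(r_i))^{-1} mod 7^{i+2}, with f′(x) = 2x. Iterate:
  r_0 = 4 (mod 7)
  r_1 = 46 (mod 49)
  r_2 = 242 (mod 343)
Final: r_2 = 242, and one checks f(r_2) ≡ 0 mod 7^3.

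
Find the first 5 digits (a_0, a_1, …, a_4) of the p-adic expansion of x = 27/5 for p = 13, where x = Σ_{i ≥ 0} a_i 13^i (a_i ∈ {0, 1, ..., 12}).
(a_0, …, a_4) = (8, 5, 10, 7, 2)

v_13(27/5) = 0 (numerator and denominator both coprime to 13), so x ∈ ℤ_13^×. Compute digits iteratively via a_i = x_i mod 13, x_{i+1} = (x_i − a_i)/13, with x_0 = x:
  x_0 = 27/5;  a_0 = 8;  x_1 = (x_0 − 8)/13 = -1/5
  x_1 = -1/5;  a_1 = 5;  x_2 = (x_1 − 5)/13 = -2/5
  x_2 = -2/5;  a_2 = 10;  x_3 = (x_2 − 10)/13 = -4/5
  x_3 = -4/5;  a_3 = 7;  x_4 = (x_3 − 7)/13 = -3/5
  x_4 = -3/5;  a_4 = 2;  x_5 = (x_4 − 2)/13 = -1/5
Digits: (8, 5, 10, 7, 2).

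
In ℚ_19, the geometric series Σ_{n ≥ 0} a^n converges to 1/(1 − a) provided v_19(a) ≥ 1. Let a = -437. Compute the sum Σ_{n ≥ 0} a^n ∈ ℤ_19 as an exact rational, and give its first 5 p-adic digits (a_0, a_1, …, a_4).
Σ a^n = 1/(1 − a) = 1/438;  first 5 digits = (1, 15, 14, 1, 16)

v_19(a) = 1 ≥ 1, so the series converges in ℤ_19 to 1/(1 − a) = 1/(1 − (-437)) = 1/438. Expand this rational in ℤ_19: compute digits iteratively via d_i = x_i mod 19, x_{i+1} = (x_i − d_i)/19. The first 5 digits are (1, 15, 14, 1, 16).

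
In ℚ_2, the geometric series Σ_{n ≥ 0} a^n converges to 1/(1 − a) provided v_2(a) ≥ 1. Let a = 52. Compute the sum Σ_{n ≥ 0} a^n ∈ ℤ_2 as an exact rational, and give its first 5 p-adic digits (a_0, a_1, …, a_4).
Σ a^n = 1/(1 − a) = -1/51;  first 5 digits = (1, 0, 1, 0, 0)

v_2(a) = 2 ≥ 1, so the series converges in ℤ_2 to 1/(1 − a) = 1/(1 − 52) = -1/51. Expand this rational in ℤ_2: compute digits iteratively via d_i = x_i mod 2, x_{i+1} = (x_i − d_i)/2. The first 5 digits are (1, 0, 1, 0, 0).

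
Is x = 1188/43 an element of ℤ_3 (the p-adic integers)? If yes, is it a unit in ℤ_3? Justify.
x ∈ ℤ_3 but not a unit; v_3(x) = 3 > 0

ℤ_3 = {x ∈ ℚ_3 : v_3(x) ≥ 0} and ℤ_3^× = {x ∈ ℤ_3 : v_3(x) = 0}. Here v_3(1188/43) = v_3(num) − v_3(den) = 3; compare against these criteria.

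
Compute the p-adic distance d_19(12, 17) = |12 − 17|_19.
d_19(12, 17) = 1

Step 1 — x − y = 12 − 17 = -5. Step 2 — v_19(-5) = 0 (factor: -5 = −(19^0 · 5); the sign does not affect v_p). Step 3 — |x − y|_19 = 19^{0} = 1.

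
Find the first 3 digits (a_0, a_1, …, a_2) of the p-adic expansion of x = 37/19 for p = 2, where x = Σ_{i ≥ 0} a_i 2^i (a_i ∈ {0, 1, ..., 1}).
(a_0, …, a_2) = (1, 1, 1)

v_2(37/19) = 0 (numerator and denominator both coprime to 2), so x ∈ ℤ_2^×. Compute digits iteratively via a_i = x_i mod 2, x_{i+1} = (x_i − a_i)/2, with x_0 = x:
  x_0 = 37/19;  a_0 = 1;  x_1 = (x_0 − 1)/2 = 9/19
  x_1 = 9/19;  a_1 = 1;  x_2 = (x_1 − 1)/2 = -5/19
  x_2 = -5/19;  a_2 = 1;  x_3 = (x_2 − 1)/2 = -12/19
Digits: (1, 1, 1).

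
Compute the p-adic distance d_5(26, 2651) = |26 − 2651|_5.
d_5(26, 2651) = 1/125

Step 1 — x − y = 26 − 2651 = -2625. Step 2 — v_5(-2625) = 3 (factor: -2625 = −(5^3 · 21); the sign does not affect v_p). Step 3 — |x − y|_5 = 5^{-3} = 1/125.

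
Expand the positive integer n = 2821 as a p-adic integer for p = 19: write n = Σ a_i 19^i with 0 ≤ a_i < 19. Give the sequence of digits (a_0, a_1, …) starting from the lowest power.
(a_0, a_1, …) = (9, 15, 7)

Repeated division by 19 gives the digits low-to-high: 2821 = 9 + 15·19^1 + 7·19^2. Digit sequence: (9, 15, 7).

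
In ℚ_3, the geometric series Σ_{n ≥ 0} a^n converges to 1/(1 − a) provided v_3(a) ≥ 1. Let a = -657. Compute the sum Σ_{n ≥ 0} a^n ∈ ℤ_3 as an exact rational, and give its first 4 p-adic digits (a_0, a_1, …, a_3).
Σ a^n = 1/(1 − a) = 1/658;  first 4 digits = (1, 0, 2, 2)

v_3(a) = 2 ≥ 1, so the series converges in ℤ_3 to 1/(1 − a) = 1/(1 − (-657)) = 1/658. Expand this rational in ℤ_3: compute digits iteratively via d_i = x_i mod 3, x_{i+1} = (x_i − d_i)/3. The first 4 digits are (1, 0, 2, 2).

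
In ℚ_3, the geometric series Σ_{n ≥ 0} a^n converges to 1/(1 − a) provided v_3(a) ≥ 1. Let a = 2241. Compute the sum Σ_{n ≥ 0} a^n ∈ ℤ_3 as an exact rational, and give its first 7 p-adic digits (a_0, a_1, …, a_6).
Σ a^n = 1/(1 − a) = -1/2240;  first 7 digits = (1, 0, 0, 2, 0, 0, 1)

v_3(a) = 3 ≥ 1, so the series converges in ℤ_3 to 1/(1 − a) = 1/(1 − 2241) = -1/2240. Expand this rational in ℤ_3: compute digits iteratively via d_i = x_i mod 3, x_{i+1} = (x_i − d_i)/3. The first 7 digits are (1, 0, 0, 2, 0, 0, 1).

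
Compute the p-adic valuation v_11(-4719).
v_11(-4719) = 2

v_11(n) is the largest exponent k such that 11^k divides n. Factor out: -4719 = -11^2 · 39. (Sign doesn't affect v_p.) So v_11(-4719) = 2.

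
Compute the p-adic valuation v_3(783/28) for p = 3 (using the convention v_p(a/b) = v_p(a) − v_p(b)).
v_3(783/28) = 3

Factor powers of 3 from the numerator and denominator of the reduced fraction: 783 = 3^3 · 29 and 28 = 3^0 · 28. Apply v_p(a/b) = v_p(a) − v_p(b): v_3(783/28) = 3 − 0 = 3.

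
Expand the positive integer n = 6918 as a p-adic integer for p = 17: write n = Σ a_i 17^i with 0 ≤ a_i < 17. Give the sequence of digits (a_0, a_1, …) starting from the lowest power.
(a_0, a_1, …) = (16, 15, 6, 1)

Repeated division by 17 gives the digits low-to-high: 6918 = 16 + 15·17^1 + 6·17^2 + 1·17^3. Digit sequence: (16, 15, 6, 1).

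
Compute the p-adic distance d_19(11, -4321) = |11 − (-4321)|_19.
d_19(11, -4321) = 1/361

Step 1 — x − y = 11 − (-4321) = 4332. Step 2 — v_19(4332) = 2 (factor: 4332 = (19^2 · 12); the sign does not affect v_p). Step 3 — |x − y|_19 = 19^{-2} = 1/361.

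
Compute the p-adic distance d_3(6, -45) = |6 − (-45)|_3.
d_3(6, -45) = 1/3

Step 1 — x − y = 6 − (-45) = 51. Step 2 — v_3(51) = 1 (factor: 51 = (3^1 · 17); the sign does not affect v_p). Step 3 — |x − y|_3 = 3^{-1} = 1/3.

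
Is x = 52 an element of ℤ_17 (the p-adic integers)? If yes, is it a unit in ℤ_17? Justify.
x ∈ ℤ_17^× (unit); v_17(x) = 0

ℤ_17 = {x ∈ ℚ_17 : v_17(x) ≥ 0} and ℤ_17^× = {x ∈ ℤ_17 : v_17(x) = 0}. Here v_17(52) = v_17(num) − v_17(den) = 0; compare against these criteria.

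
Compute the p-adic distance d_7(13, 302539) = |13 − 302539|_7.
d_7(13, 302539) = 1/16807

Step 1 — x − y = 13 − 302539 = -302526. Step 2 — v_7(-302526) = 5 (factor: -302526 = −(7^5 · 18); the sign does not affect v_p). Step 3 — |x − y|_7 = 7^{-5} = 1/16807.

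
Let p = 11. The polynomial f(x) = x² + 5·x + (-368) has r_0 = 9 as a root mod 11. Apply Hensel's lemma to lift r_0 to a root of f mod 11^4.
r_3 = 9568 (mod 14641)

Hensel: r_{i+1} = r_i − f(r_i)·(f′(r_i))^{-1} mod 11^{i+2}, f′(x) = 2x + 5. Iterate:
  r_0 = 9 (mod 11)
  r_1 = 9 (mod 121)
  r_2 = 251 (mod 1331)
  r_3 = 9568 (mod 14641)
Final: r = 9568 satisfies f(r) ≡ 0 mod 11^4.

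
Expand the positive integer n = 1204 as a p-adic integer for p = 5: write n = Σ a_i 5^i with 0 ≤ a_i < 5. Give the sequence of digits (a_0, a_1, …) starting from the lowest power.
(a_0, a_1, …) = (4, 0, 3, 4, 1)

Repeated division by 5 gives the digits low-to-high: 1204 = 4 + 3·5^2 + 4·5^3 + 1·5^4. Digit sequence: (4, 0, 3, 4, 1).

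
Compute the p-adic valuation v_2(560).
v_2(560) = 4

v_2(n) is the largest exponent k such that 2^k divides n. Factor out: 560 = 2^4 · 35. (Sign doesn't affect v_p.) So v_2(560) = 4.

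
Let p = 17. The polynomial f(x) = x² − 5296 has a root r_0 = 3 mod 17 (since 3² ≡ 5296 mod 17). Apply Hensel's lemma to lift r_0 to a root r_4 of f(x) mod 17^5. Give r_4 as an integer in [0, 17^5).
r_4 = 941531 (mod 1419857)

Hensel's recurrence: r_{i+1} = r_i − f(r_i)·(f′(r_i))^{-1} mod 17^{i+2}, with f′(x) = 2x. Iterate:
  r_0 = 3 (mod 17)
  r_1 = 258 (mod 289)
  r_2 = 3148 (mod 4913)
  r_3 = 22800 (mod 83521)
  r_4 = 941531 (mod 1419857)
Final: r_4 = 941531, and one checks f(r_4) ≡ 0 mod 17^5.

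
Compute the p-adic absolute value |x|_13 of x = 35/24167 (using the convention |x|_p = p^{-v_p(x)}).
|35/24167|_13 = 2197

Step 1 — compute v_13(x) by factoring powers of 13 out of the numerator and denominator: v_13(35/24167) = -3. Step 2 — apply |x|_p = p^{-v_p(x)} = 13^{3} = 2197.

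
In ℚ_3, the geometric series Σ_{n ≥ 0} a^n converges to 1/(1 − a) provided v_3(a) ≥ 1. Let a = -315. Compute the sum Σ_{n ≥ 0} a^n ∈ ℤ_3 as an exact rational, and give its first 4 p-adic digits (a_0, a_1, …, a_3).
Σ a^n = 1/(1 − a) = 1/316;  first 4 digits = (1, 0, 1, 0)

v_3(a) = 2 ≥ 1, so the series converges in ℤ_3 to 1/(1 − a) = 1/(1 − (-315)) = 1/316. Expand this rational in ℤ_3: compute digits iteratively via d_i = x_i mod 3, x_{i+1} = (x_i − d_i)/3. The first 4 digits are (1, 0, 1, 0).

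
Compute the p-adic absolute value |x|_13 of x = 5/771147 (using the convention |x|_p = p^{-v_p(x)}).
|5/771147|_13 = 28561

Step 1 — compute v_13(x) by factoring powers of 13 out of the numerator and denominator: v_13(5/771147) = -4. Step 2 — apply |x|_p = p^{-v_p(x)} = 13^{4} = 28561.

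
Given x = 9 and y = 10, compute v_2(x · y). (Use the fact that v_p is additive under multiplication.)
v_2(90) = 1

v_p(x) = 0 (factor: 9 = 2^0 · 9); v_p(y) = 1 (factor: 10 = 2^1 · 5). Additivity: v_p(xy) = v_p(x) + v_p(y) = 0 + 1 = 1. (Direct check: xy = 90 = 2^1 · (45).)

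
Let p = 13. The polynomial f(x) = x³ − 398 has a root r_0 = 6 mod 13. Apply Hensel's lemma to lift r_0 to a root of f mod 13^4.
r_3 = 5206 (mod 28561)

Hensel: r_{i+1} = r_i − f(r_i)/f′(r_i) mod 13^{i+2}, where f′(x) = 3x². Iterate:
  r_0 = 6 (mod 13)
  r_1 = 136 (mod 169)
  r_2 = 812 (mod 2197)
  r_3 = 5206 (mod 28561)
Final: r = 5206 with f(r) ≡ 0 mod 13^4.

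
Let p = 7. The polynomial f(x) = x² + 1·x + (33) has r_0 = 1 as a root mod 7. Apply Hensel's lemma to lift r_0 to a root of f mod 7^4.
r_3 = 757 (mod 2401)

Hensel: r_{i+1} = r_i − f(r_i)·(f′(r_i))^{-1} mod 7^{i+2}, f′(x) = 2x + 1. Iterate:
  r_0 = 1 (mod 7)
  r_1 = 22 (mod 49)
  r_2 = 71 (mod 343)
  r_3 = 757 (mod 2401)
Final: r = 757 satisfies f(r) ≡ 0 mod 7^4.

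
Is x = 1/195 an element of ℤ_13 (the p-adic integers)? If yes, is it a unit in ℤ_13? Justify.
x ∉ ℤ_13 (v_13(x) = -1 < 0)

ℤ_13 = {x ∈ ℚ_13 : v_13(x) ≥ 0} and ℤ_13^× = {x ∈ ℤ_13 : v_13(x) = 0}. Here v_13(1/195) = v_13(num) − v_13(den) = -1; compare against these criteria.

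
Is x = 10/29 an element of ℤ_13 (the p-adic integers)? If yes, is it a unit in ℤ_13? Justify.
x ∈ ℤ_13^× (unit); v_13(x) = 0

ℤ_13 = {x ∈ ℚ_13 : v_13(x) ≥ 0} and ℤ_13^× = {x ∈ ℤ_13 : v_13(x) = 0}. Here v_13(10/29) = v_13(num) − v_13(den) = 0; compare against these criteria.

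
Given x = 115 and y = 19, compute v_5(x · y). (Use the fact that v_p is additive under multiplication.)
v_5(2185) = 1

v_p(x) = 1 (factor: 115 = 5^1 · 23); v_p(y) = 0 (factor: 19 = 5^0 · 19). Additivity: v_p(xy) = v_p(x) + v_p(y) = 1 + 0 = 1. (Direct check: xy = 2185 = 5^1 · (437).)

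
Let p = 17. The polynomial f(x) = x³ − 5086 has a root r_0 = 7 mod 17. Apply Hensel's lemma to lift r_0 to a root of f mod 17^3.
r_2 = 1384 (mod 4913)

Hensel: r_{i+1} = r_i − f(r_i)/f′(r_i) mod 17^{i+2}, where f′(x) = 3x². Iterate:
  r_0 = 7 (mod 17)
  r_1 = 228 (mod 289)
  r_2 = 1384 (mod 4913)
Final: r = 1384 with f(r) ≡ 0 mod 17^3.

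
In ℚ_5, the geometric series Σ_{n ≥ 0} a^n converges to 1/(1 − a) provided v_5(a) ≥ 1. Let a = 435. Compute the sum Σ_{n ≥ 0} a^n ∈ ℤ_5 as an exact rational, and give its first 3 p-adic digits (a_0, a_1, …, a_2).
Σ a^n = 1/(1 − a) = -1/434;  first 3 digits = (1, 2, 1)

v_5(a) = 1 ≥ 1, so the series converges in ℤ_5 to 1/(1 − a) = 1/(1 − 435) = -1/434. Expand this rational in ℤ_5: compute digits iteratively via d_i = x_i mod 5, x_{i+1} = (x_i − d_i)/5. The first 3 digits are (1, 2, 1).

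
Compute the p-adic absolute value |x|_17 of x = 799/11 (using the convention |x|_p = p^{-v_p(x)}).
|799/11|_17 = 1/17

Step 1 — compute v_17(x) by factoring powers of 17 out of the numerator and denominator: v_17(799/11) = 1. Step 2 — apply |x|_p = p^{-v_p(x)} = 17^{-1} = 1/17.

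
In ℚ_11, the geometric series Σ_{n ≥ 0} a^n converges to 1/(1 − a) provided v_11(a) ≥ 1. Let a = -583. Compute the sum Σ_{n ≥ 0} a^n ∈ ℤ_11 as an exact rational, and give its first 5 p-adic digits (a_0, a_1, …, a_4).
Σ a^n = 1/(1 − a) = 1/584;  first 5 digits = (1, 2, 10, 9, 1)

v_11(a) = 1 ≥ 1, so the series converges in ℤ_11 to 1/(1 − a) = 1/(1 − (-583)) = 1/584. Expand this rational in ℤ_11: compute digits iteratively via d_i = x_i mod 11, x_{i+1} = (x_i − d_i)/11. The first 5 digits are (1, 2, 10, 9, 1).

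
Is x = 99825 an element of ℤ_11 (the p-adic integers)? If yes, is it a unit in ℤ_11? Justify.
x ∈ ℤ_11 but not a unit; v_11(x) = 3 > 0

ℤ_11 = {x ∈ ℚ_11 : v_11(x) ≥ 0} and ℤ_11^× = {x ∈ ℤ_11 : v_11(x) = 0}. Here v_11(99825) = v_11(num) − v_11(den) = 3; compare against these criteria.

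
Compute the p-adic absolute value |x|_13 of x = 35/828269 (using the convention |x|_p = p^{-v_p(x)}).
|35/828269|_13 = 28561

Step 1 — compute v_13(x) by factoring powers of 13 out of the numerator and denominator: v_13(35/828269) = -4. Step 2 — apply |x|_p = p^{-v_p(x)} = 13^{4} = 28561.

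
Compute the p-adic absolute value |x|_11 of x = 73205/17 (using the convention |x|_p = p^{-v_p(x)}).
|73205/17|_11 = 1/14641

Step 1 — compute v_11(x) by factoring powers of 11 out of the numerator and denominator: v_11(73205/17) = 4. Step 2 — apply |x|_p = p^{-v_p(x)} = 11^{-4} = 1/14641.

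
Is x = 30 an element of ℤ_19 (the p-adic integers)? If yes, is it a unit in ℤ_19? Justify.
x ∈ ℤ_19^× (unit); v_19(x) = 0

ℤ_19 = {x ∈ ℚ_19 : v_19(x) ≥ 0} and ℤ_19^× = {x ∈ ℤ_19 : v_19(x) = 0}. Here v_19(30) = v_19(num) − v_19(den) = 0; compare against these criteria.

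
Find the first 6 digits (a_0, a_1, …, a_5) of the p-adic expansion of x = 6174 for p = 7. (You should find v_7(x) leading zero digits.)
(a_0, …, a_5) = (0, 0, 0, 4, 2, 0)

v_7(6174) = 3, so a_0 = ... = a_2 = 0. Factor out: x = 7^3 · u with u = 18 a unit in ℤ_7. Expand u iteratively via a_{v+i} = u_i mod 7, u_{i+1} = (u_i − a_{v+i})/7:
  u_0 = 18;  a_3 = 4;  u_1 = (u_0 − 4)/7 = 2
  u_1 = 2;  a_4 = 2;  u_2 = (u_1 − 2)/7 = 0
  u_2 = 0;  a_5 = 0;  u_3 = (u_2 − 0)/7 = 0
Digits: (0, 0, 0, 4, 2, 0).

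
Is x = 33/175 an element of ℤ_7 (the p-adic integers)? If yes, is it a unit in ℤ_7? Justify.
x ∉ ℤ_7 (v_7(x) = -1 < 0)

ℤ_7 = {x ∈ ℚ_7 : v_7(x) ≥ 0} and ℤ_7^× = {x ∈ ℤ_7 : v_7(x) = 0}. Here v_7(33/175) = v_7(num) − v_7(den) = -1; compare against these criteria.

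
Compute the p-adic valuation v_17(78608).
v_17(78608) = 3

v_17(n) is the largest exponent k such that 17^k divides n. Factor out: 78608 = 17^3 · 16. (Sign doesn't affect v_p.) So v_17(78608) = 3.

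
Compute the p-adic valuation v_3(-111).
v_3(-111) = 1

v_3(n) is the largest exponent k such that 3^k divides n. Factor out: -111 = -3^1 · 37. (Sign doesn't affect v_p.) So v_3(-111) = 1.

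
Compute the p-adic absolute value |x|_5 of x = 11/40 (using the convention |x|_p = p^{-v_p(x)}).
|11/40|_5 = 5

Step 1 — compute v_5(x) by factoring powers of 5 out of the numerator and denominator: v_5(11/40) = -1. Step 2 — apply |x|_p = p^{-v_p(x)} = 5^{1} = 5.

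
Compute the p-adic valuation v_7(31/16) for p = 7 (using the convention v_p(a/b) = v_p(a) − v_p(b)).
v_7(31/16) = 0

Factor powers of 7 from the numerator and denominator of the reduced fraction: 31 = 7^0 · 31 and 16 = 7^0 · 16. Apply v_p(a/b) = v_p(a) − v_p(b): v_7(31/16) = 0 − 0 = 0.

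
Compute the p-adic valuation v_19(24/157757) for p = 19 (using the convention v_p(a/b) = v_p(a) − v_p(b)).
v_19(24/157757) = -3

Factor powers of 19 from the numerator and denominator of the reduced fraction: 24 = 19^0 · 24 and 157757 = 19^3 · 23. Apply v_p(a/b) = v_p(a) − v_p(b): v_19(24/157757) = 0 − 3 = -3.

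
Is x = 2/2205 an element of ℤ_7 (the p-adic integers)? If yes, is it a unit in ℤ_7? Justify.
x ∉ ℤ_7 (v_7(x) = -2 < 0)

ℤ_7 = {x ∈ ℚ_7 : v_7(x) ≥ 0} and ℤ_7^× = {x ∈ ℤ_7 : v_7(x) = 0}. Here v_7(2/2205) = v_7(num) − v_7(den) = -2; compare against these criteria.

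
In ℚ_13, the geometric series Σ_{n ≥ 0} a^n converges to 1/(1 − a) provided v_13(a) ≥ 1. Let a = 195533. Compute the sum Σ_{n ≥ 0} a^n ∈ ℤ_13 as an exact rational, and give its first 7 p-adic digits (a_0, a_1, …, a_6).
Σ a^n = 1/(1 − a) = -1/195532;  first 7 digits = (1, 0, 0, 11, 6, 0, 4)

v_13(a) = 3 ≥ 1, so the series converges in ℤ_13 to 1/(1 − a) = 1/(1 − 195533) = -1/195532. Expand this rational in ℤ_13: compute digits iteratively via d_i = x_i mod 13, x_{i+1} = (x_i − d_i)/13. The first 7 digits are (1, 0, 0, 11, 6, 0, 4).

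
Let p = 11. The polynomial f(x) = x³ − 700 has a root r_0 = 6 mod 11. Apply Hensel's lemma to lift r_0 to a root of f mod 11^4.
r_3 = 1095 (mod 14641)

Hensel: r_{i+1} = r_i − f(r_i)/f′(r_i) mod 11^{i+2}, where f′(x) = 3x². Iterate:
  r_0 = 6 (mod 11)
  r_1 = 6 (mod 121)
  r_2 = 1095 (mod 1331)
  r_3 = 1095 (mod 14641)
Final: r = 1095 with f(r) ≡ 0 mod 11^4.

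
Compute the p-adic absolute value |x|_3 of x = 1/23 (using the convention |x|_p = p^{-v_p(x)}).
|1/23|_3 = 1

Step 1 — compute v_3(x) by factoring powers of 3 out of the numerator and denominator: v_3(1/23) = 0. Step 2 — apply |x|_p = p^{-v_p(x)} = 3^{0} = 1.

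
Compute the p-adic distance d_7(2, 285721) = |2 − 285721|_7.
d_7(2, 285721) = 1/16807

Step 1 — x − y = 2 − 285721 = -285719. Step 2 — v_7(-285719) = 5 (factor: -285719 = −(7^5 · 17); the sign does not affect v_p). Step 3 — |x − y|_7 = 7^{-5} = 1/16807.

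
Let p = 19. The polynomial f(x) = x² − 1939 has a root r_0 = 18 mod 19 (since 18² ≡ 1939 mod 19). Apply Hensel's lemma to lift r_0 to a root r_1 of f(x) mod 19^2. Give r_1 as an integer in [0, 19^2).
r_1 = 113 (mod 361)

Hensel's recurrence: r_{i+1} = r_i − f(r_i)·(f′(r_i))^{-1} mod 19^{i+2}, with f′(x) = 2x. Iterate:
  r_0 = 18 (mod 19)
  r_1 = 113 (mod 361)
Final: r_1 = 113, and one checks f(r_1) ≡ 0 mod 19^2.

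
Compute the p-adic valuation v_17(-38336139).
v_17(-38336139) = 5

v_17(n) is the largest exponent k such that 17^k divides n. Factor out: -38336139 = -17^5 · 27. (Sign doesn't affect v_p.) So v_17(-38336139) = 5.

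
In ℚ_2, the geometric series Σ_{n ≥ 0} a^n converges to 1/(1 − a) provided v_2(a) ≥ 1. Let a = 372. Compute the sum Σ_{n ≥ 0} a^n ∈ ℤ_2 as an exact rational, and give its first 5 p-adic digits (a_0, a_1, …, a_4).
Σ a^n = 1/(1 − a) = -1/371;  first 5 digits = (1, 0, 1, 0, 0)

v_2(a) = 2 ≥ 1, so the series converges in ℤ_2 to 1/(1 − a) = 1/(1 − 372) = -1/371. Expand this rational in ℤ_2: compute digits iteratively via d_i = x_i mod 2, x_{i+1} = (x_i − d_i)/2. The first 5 digits are (1, 0, 1, 0, 0).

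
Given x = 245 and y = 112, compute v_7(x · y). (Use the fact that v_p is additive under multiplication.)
v_7(27440) = 3

v_p(x) = 2 (factor: 245 = 7^2 · 5); v_p(y) = 1 (factor: 112 = 7^1 · 16). Additivity: v_p(xy) = v_p(x) + v_p(y) = 2 + 1 = 3. (Direct check: xy = 27440 = 7^3 · (80).)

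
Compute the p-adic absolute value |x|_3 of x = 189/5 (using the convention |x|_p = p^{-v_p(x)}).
|189/5|_3 = 1/27

Step 1 — compute v_3(x) by factoring powers of 3 out of the numerator and denominator: v_3(189/5) = 3. Step 2 — apply |x|_p = p^{-v_p(x)} = 3^{-3} = 1/27.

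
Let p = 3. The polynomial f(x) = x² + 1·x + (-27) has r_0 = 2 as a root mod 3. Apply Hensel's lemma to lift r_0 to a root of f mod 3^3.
r_2 = 26 (mod 27)

Hensel: r_{i+1} = r_i − f(r_i)·(f′(r_i))^{-1} mod 3^{i+2}, f′(x) = 2x + 1. Iterate:
  r_0 = 2 (mod 3)
  r_1 = 8 (mod 9)
  r_2 = 26 (mod 27)
Final: r = 26 satisfies f(r) ≡ 0 mod 3^3.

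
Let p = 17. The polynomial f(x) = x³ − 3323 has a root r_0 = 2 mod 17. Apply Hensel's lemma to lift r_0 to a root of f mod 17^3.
r_2 = 2807 (mod 4913)

Hensel: r_{i+1} = r_i − f(r_i)/f′(r_i) mod 17^{i+2}, where f′(x) = 3x². Iterate:
  r_0 = 2 (mod 17)
  r_1 = 206 (mod 289)
  r_2 = 2807 (mod 4913)
Final: r = 2807 with f(r) ≡ 0 mod 17^3.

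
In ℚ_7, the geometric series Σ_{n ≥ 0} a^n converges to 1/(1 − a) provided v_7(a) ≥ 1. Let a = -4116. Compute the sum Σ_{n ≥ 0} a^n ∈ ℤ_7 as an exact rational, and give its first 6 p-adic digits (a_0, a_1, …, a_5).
Σ a^n = 1/(1 − a) = 1/4117;  first 6 digits = (1, 0, 0, 2, 5, 6)

v_7(a) = 3 ≥ 1, so the series converges in ℤ_7 to 1/(1 − a) = 1/(1 − (-4116)) = 1/4117. Expand this rational in ℤ_7: compute digits iteratively via d_i = x_i mod 7, x_{i+1} = (x_i − d_i)/7. The first 6 digits are (1, 0, 0, 2, 5, 6).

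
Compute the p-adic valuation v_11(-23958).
v_11(-23958) = 3

v_11(n) is the largest exponent k such that 11^k divides n. Factor out: -23958 = -11^3 · 18. (Sign doesn't affect v_p.) So v_11(-23958) = 3.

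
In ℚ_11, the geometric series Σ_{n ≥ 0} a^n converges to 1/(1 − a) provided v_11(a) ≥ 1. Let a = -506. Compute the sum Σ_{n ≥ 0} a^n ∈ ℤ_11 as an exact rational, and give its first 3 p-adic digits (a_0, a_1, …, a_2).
Σ a^n = 1/(1 − a) = 1/507;  first 3 digits = (1, 9, 10)

v_11(a) = 1 ≥ 1, so the series converges in ℤ_11 to 1/(1 − a) = 1/(1 − (-506)) = 1/507. Expand this rational in ℤ_11: compute digits iteratively via d_i = x_i mod 11, x_{i+1} = (x_i − d_i)/11. The first 3 digits are (1, 9, 10).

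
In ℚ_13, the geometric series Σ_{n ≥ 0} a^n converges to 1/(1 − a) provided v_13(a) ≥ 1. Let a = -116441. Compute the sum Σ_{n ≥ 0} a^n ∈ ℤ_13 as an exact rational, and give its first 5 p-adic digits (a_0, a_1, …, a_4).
Σ a^n = 1/(1 − a) = 1/116442;  first 5 digits = (1, 0, 0, 12, 8)

v_13(a) = 3 ≥ 1, so the series converges in ℤ_13 to 1/(1 − a) = 1/(1 − (-116441)) = 1/116442. Expand this rational in ℤ_13: compute digits iteratively via d_i = x_i mod 13, x_{i+1} = (x_i − d_i)/13. The first 5 digits are (1, 0, 0, 12, 8).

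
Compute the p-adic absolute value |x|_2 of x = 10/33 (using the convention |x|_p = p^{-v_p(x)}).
|10/33|_2 = 1/2

Step 1 — compute v_2(x) by factoring powers of 2 out of the numerator and denominator: v_2(10/33) = 1. Step 2 — apply |x|_p = p^{-v_p(x)} = 2^{-1} = 1/2.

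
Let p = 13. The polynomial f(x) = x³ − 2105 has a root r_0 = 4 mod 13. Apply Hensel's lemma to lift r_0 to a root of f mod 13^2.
r_1 = 43 (mod 169)

Hensel: r_{i+1} = r_i − f(r_i)/f′(r_i) mod 13^{i+2}, where f′(x) = 3x². Iterate:
  r_0 = 4 (mod 13)
  r_1 = 43 (mod 169)
Final: r = 43 with f(r) ≡ 0 mod 13^2.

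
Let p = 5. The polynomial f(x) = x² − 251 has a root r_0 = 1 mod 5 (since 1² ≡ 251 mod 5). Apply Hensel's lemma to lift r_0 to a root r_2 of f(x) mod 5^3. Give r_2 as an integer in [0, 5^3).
r_2 = 1 (mod 125)

Hensel's recurrence: r_{i+1} = r_i − f(r_i)·(f′(r_i))^{-1} mod 5^{i+2}, with f′(x) = 2x. Iterate:
  r_0 = 1 (mod 5)
  r_1 = 1 (mod 25)
  r_2 = 1 (mod 125)
Final: r_2 = 1, and one checks f(r_2) ≡ 0 mod 5^3.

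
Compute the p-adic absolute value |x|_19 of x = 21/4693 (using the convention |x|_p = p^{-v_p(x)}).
|21/4693|_19 = 361

Step 1 — compute v_19(x) by factoring powers of 19 out of the numerator and denominator: v_19(21/4693) = -2. Step 2 — apply |x|_p = p^{-v_p(x)} = 19^{2} = 361.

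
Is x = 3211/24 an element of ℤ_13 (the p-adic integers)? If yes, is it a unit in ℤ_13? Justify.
x ∈ ℤ_13 but not a unit; v_13(x) = 2 > 0

ℤ_13 = {x ∈ ℚ_13 : v_13(x) ≥ 0} and ℤ_13^× = {x ∈ ℤ_13 : v_13(x) = 0}. Here v_13(3211/24) = v_13(num) − v_13(den) = 2; compare against these criteria.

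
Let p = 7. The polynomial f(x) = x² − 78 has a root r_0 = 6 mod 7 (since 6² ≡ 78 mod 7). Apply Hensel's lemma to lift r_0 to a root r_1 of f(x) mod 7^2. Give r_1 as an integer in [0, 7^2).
r_1 = 34 (mod 49)

Hensel's recurrence: r_{i+1} = r_i − f(r_i)·(f′(r_i))^{-1} mod 7^{i+2}, with f′(x) = 2x. Iterate:
  r_0 = 6 (mod 7)
  r_1 = 34 (mod 49)
Final: r_1 = 34, and one checks f(r_1) ≡ 0 mod 7^2.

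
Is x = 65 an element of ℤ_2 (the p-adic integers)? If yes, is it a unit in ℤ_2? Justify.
x ∈ ℤ_2^× (unit); v_2(x) = 0

ℤ_2 = {x ∈ ℚ_2 : v_2(x) ≥ 0} and ℤ_2^× = {x ∈ ℤ_2 : v_2(x) = 0}. Here v_2(65) = v_2(num) − v_2(den) = 0; compare against these criteria.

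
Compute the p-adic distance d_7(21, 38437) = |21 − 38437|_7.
d_7(21, 38437) = 1/2401

Step 1 — x − y = 21 − 38437 = -38416. Step 2 — v_7(-38416) = 4 (factor: -38416 = −(7^4 · 16); the sign does not affect v_p). Step 3 — |x − y|_7 = 7^{-4} = 1/2401.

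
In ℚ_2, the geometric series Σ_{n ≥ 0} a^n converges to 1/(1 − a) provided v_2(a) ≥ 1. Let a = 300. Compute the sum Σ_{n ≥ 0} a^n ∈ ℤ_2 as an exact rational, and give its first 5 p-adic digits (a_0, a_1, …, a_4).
Σ a^n = 1/(1 − a) = -1/299;  first 5 digits = (1, 0, 1, 1, 1)

v_2(a) = 2 ≥ 1, so the series converges in ℤ_2 to 1/(1 − a) = 1/(1 − 300) = -1/299. Expand this rational in ℤ_2: compute digits iteratively via d_i = x_i mod 2, x_{i+1} = (x_i − d_i)/2. The first 5 digits are (1, 0, 1, 1, 1).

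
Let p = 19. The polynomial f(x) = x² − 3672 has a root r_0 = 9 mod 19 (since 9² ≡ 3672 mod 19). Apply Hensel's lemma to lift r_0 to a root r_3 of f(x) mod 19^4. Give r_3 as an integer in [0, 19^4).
r_3 = 93166 (mod 130321)

Hensel's recurrence: r_{i+1} = r_i − f(r_i)·(f′(r_i))^{-1} mod 19^{i+2}, with f′(x) = 2x. Iterate:
  r_0 = 9 (mod 19)
  r_1 = 28 (mod 361)
  r_2 = 3999 (mod 6859)
  r_3 = 93166 (mod 130321)
Final: r_3 = 93166, and one checks f(r_3) ≡ 0 mod 19^4.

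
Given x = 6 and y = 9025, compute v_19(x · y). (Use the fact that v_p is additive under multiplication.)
v_19(54150) = 2

v_p(x) = 0 (factor: 6 = 19^0 · 6); v_p(y) = 2 (factor: 9025 = 19^2 · 25). Additivity: v_p(xy) = v_p(x) + v_p(y) = 0 + 2 = 2. (Direct check: xy = 54150 = 19^2 · (150).)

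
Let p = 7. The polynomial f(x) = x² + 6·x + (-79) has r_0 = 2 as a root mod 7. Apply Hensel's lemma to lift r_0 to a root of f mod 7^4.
r_3 = 2228 (mod 2401)

Hensel: r_{i+1} = r_i − f(r_i)·(f′(r_i))^{-1} mod 7^{i+2}, f′(x) = 2x + 6. Iterate:
  r_0 = 2 (mod 7)
  r_1 = 23 (mod 49)
  r_2 = 170 (mod 343)
  r_3 = 2228 (mod 2401)
Final: r = 2228 satisfies f(r) ≡ 0 mod 7^4.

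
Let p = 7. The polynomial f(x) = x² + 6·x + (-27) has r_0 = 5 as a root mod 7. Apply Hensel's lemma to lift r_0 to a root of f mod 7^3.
r_2 = 334 (mod 343)

Hensel: r_{i+1} = r_i − f(r_i)·(f′(r_i))^{-1} mod 7^{i+2}, f′(x) = 2x + 6. Iterate:
  r_0 = 5 (mod 7)
  r_1 = 40 (mod 49)
  r_2 = 334 (mod 343)
Final: r = 334 satisfies f(r) ≡ 0 mod 7^3.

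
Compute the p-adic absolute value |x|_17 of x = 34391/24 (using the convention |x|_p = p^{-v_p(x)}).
|34391/24|_17 = 1/4913

Step 1 — compute v_17(x) by factoring powers of 17 out of the numerator and denominator: v_17(34391/24) = 3. Step 2 — apply |x|_p = p^{-v_p(x)} = 17^{-3} = 1/4913.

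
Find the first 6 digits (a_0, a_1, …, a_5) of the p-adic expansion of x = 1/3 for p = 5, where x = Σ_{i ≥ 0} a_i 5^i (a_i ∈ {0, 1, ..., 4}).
(a_0, …, a_5) = (2, 3, 1, 3, 1, 3)

v_5(1/3) = 0 (numerator and denominator both coprime to 5), so x ∈ ℤ_5^×. Compute digits iteratively via a_i = x_i mod 5, x_{i+1} = (x_i − a_i)/5, with x_0 = x:
  x_0 = 1/3;  a_0 = 2;  x_1 = (x_0 − 2)/5 = -1/3
  x_1 = -1/3;  a_1 = 3;  x_2 = (x_1 − 3)/5 = -2/3
  x_2 = -2/3;  a_2 = 1;  x_3 = (x_2 − 1)/5 = -1/3
  x_3 = -1/3;  a_3 = 3;  x_4 = (x_3 − 3)/5 = -2/3
  x_4 = -2/3;  a_4 = 1;  x_5 = (x_4 − 1)/5 = -1/3
  x_5 = -1/3;  a_5 = 3;  x_6 = (x_5 − 3)/5 = -2/3
Digits: (2, 3, 1, 3, 1, 3).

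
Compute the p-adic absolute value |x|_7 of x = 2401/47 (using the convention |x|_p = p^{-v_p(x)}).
|2401/47|_7 = 1/2401

Step 1 — compute v_7(x) by factoring powers of 7 out of the numerator and denominator: v_7(2401/47) = 4. Step 2 — apply |x|_p = p^{-v_p(x)} = 7^{-4} = 1/2401.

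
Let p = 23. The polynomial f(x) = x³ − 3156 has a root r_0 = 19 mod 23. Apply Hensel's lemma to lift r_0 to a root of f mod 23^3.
r_2 = 4251 (mod 12167)

Hensel: r_{i+1} = r_i − f(r_i)/f′(r_i) mod 23^{i+2}, where f′(x) = 3x². Iterate:
  r_0 = 19 (mod 23)
  r_1 = 19 (mod 529)
  r_2 = 4251 (mod 12167)
Final: r = 4251 with f(r) ≡ 0 mod 23^3.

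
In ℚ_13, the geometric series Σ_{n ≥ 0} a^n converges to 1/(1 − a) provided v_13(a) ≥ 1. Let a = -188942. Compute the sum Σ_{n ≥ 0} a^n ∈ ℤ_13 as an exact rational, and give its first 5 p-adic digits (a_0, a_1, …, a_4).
Σ a^n = 1/(1 − a) = 1/188943;  first 5 digits = (1, 0, 0, 5, 6)

v_13(a) = 3 ≥ 1, so the series converges in ℤ_13 to 1/(1 − a) = 1/(1 − (-188942)) = 1/188943. Expand this rational in ℤ_13: compute digits iteratively via d_i = x_i mod 13, x_{i+1} = (x_i − d_i)/13. The first 5 digits are (1, 0, 0, 5, 6).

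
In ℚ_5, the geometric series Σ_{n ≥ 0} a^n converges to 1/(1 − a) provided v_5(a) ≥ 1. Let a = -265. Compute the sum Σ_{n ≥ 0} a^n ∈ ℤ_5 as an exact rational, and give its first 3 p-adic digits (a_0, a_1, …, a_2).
Σ a^n = 1/(1 − a) = 1/266;  first 3 digits = (1, 2, 3)

v_5(a) = 1 ≥ 1, so the series converges in ℤ_5 to 1/(1 − a) = 1/(1 − (-265)) = 1/266. Expand this rational in ℤ_5: compute digits iteratively via d_i = x_i mod 5, x_{i+1} = (x_i − d_i)/5. The first 3 digits are (1, 2, 3).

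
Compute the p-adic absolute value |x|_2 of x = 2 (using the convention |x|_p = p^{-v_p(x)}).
|2|_2 = 1/2

Step 1 — compute v_2(x) by factoring powers of 2 out of the numerator and denominator: v_2(2) = 1. Step 2 — apply |x|_p = p^{-v_p(x)} = 2^{-1} = 1/2.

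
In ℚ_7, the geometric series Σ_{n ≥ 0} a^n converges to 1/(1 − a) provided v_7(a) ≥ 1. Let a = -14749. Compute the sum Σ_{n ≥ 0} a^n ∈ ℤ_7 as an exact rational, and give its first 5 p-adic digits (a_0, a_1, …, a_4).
Σ a^n = 1/(1 − a) = 1/14750;  first 5 digits = (1, 0, 0, 6, 0)

v_7(a) = 3 ≥ 1, so the series converges in ℤ_7 to 1/(1 − a) = 1/(1 − (-14749)) = 1/14750. Expand this rational in ℤ_7: compute digits iteratively via d_i = x_i mod 7, x_{i+1} = (x_i − d_i)/7. The first 5 digits are (1, 0, 0, 6, 0).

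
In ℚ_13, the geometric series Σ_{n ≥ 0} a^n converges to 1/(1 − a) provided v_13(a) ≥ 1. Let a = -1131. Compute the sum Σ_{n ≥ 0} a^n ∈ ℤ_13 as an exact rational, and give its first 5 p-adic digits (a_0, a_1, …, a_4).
Σ a^n = 1/(1 − a) = 1/1132;  first 5 digits = (1, 4, 9, 8, 8)

v_13(a) = 1 ≥ 1, so the series converges in ℤ_13 to 1/(1 − a) = 1/(1 − (-1131)) = 1/1132. Expand this rational in ℤ_13: compute digits iteratively via d_i = x_i mod 13, x_{i+1} = (x_i − d_i)/13. The first 5 digits are (1, 4, 9, 8, 8).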